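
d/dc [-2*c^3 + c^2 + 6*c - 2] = -6*c^2 + 2*c + 6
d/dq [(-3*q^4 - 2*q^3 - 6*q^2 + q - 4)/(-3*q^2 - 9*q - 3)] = (6*q^5 + 29*q^4 + 24*q^3 + 25*q^2 + 4*q - 13)/(3*(q^4 + 6*q^3 + 11*q^2 + 6*q + 1))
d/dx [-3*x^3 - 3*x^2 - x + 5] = -9*x^2 - 6*x - 1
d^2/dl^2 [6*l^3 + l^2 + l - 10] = 36*l + 2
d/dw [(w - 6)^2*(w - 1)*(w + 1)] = 4*w^3 - 36*w^2 + 70*w + 12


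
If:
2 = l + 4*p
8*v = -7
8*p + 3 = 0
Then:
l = 7/2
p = -3/8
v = -7/8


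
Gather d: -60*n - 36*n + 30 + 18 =48 - 96*n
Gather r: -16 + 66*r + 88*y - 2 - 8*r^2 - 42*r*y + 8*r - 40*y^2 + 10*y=-8*r^2 + r*(74 - 42*y) - 40*y^2 + 98*y - 18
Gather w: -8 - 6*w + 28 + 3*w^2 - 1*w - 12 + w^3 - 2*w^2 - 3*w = w^3 + w^2 - 10*w + 8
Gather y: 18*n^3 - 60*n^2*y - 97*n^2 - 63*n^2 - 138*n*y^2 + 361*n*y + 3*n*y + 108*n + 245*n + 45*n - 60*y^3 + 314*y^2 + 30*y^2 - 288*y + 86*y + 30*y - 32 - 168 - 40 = 18*n^3 - 160*n^2 + 398*n - 60*y^3 + y^2*(344 - 138*n) + y*(-60*n^2 + 364*n - 172) - 240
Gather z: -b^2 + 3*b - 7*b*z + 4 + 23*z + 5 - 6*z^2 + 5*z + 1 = -b^2 + 3*b - 6*z^2 + z*(28 - 7*b) + 10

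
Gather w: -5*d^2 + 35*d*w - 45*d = -5*d^2 + 35*d*w - 45*d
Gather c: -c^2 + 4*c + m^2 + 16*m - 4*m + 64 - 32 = -c^2 + 4*c + m^2 + 12*m + 32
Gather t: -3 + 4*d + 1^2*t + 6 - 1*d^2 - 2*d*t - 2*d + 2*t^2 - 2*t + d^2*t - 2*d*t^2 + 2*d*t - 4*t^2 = -d^2 + 2*d + t^2*(-2*d - 2) + t*(d^2 - 1) + 3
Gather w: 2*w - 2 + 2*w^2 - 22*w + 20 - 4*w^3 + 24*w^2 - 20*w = -4*w^3 + 26*w^2 - 40*w + 18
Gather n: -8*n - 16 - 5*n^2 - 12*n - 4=-5*n^2 - 20*n - 20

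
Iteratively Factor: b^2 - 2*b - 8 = (b - 4)*(b + 2)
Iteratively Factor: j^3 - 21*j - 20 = (j + 4)*(j^2 - 4*j - 5) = (j + 1)*(j + 4)*(j - 5)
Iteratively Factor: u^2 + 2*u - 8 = (u + 4)*(u - 2)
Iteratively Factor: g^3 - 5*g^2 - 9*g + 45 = (g - 3)*(g^2 - 2*g - 15) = (g - 3)*(g + 3)*(g - 5)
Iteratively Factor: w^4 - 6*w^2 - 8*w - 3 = (w - 3)*(w^3 + 3*w^2 + 3*w + 1) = (w - 3)*(w + 1)*(w^2 + 2*w + 1) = (w - 3)*(w + 1)^2*(w + 1)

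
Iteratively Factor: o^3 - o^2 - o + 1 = (o - 1)*(o^2 - 1) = (o - 1)*(o + 1)*(o - 1)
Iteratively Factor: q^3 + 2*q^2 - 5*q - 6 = (q + 3)*(q^2 - q - 2) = (q - 2)*(q + 3)*(q + 1)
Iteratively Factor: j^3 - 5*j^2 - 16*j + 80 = (j + 4)*(j^2 - 9*j + 20) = (j - 5)*(j + 4)*(j - 4)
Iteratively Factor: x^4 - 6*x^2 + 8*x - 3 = (x + 3)*(x^3 - 3*x^2 + 3*x - 1) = (x - 1)*(x + 3)*(x^2 - 2*x + 1) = (x - 1)^2*(x + 3)*(x - 1)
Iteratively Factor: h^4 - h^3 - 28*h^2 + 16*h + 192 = (h + 4)*(h^3 - 5*h^2 - 8*h + 48) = (h - 4)*(h + 4)*(h^2 - h - 12) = (h - 4)*(h + 3)*(h + 4)*(h - 4)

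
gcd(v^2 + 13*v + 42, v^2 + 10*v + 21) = v + 7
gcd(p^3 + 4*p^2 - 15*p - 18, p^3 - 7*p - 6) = p^2 - 2*p - 3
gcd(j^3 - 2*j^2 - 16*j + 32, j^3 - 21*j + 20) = j - 4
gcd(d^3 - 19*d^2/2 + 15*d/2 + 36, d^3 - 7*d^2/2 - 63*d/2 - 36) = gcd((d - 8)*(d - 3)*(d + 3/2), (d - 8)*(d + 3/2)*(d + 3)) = d^2 - 13*d/2 - 12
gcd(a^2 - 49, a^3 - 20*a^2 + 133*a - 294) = a - 7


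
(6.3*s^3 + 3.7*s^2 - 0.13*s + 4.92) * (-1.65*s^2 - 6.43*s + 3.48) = -10.395*s^5 - 46.614*s^4 - 1.6525*s^3 + 5.5939*s^2 - 32.088*s + 17.1216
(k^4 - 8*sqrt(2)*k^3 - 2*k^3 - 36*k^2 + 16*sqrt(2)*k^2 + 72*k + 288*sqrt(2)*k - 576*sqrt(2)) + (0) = k^4 - 8*sqrt(2)*k^3 - 2*k^3 - 36*k^2 + 16*sqrt(2)*k^2 + 72*k + 288*sqrt(2)*k - 576*sqrt(2)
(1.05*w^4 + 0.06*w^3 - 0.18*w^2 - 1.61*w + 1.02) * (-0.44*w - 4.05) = -0.462*w^5 - 4.2789*w^4 - 0.1638*w^3 + 1.4374*w^2 + 6.0717*w - 4.131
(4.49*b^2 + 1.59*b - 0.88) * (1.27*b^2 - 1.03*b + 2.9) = 5.7023*b^4 - 2.6054*b^3 + 10.2657*b^2 + 5.5174*b - 2.552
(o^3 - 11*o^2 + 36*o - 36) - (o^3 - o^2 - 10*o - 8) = -10*o^2 + 46*o - 28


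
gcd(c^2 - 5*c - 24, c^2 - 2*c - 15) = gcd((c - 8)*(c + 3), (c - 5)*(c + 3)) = c + 3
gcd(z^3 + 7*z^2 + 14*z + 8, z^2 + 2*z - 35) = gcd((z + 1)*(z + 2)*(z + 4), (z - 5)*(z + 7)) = 1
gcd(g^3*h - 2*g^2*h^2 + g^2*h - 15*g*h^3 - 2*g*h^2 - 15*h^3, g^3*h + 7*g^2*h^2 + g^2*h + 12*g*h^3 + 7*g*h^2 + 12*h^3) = g^2*h + 3*g*h^2 + g*h + 3*h^2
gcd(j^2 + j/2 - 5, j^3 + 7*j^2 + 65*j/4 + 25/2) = j + 5/2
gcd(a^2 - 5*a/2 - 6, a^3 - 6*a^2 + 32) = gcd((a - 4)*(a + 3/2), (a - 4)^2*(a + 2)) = a - 4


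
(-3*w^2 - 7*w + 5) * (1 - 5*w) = 15*w^3 + 32*w^2 - 32*w + 5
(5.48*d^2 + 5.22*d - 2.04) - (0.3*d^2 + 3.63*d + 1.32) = 5.18*d^2 + 1.59*d - 3.36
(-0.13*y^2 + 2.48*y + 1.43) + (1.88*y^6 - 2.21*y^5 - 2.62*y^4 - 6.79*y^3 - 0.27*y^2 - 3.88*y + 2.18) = 1.88*y^6 - 2.21*y^5 - 2.62*y^4 - 6.79*y^3 - 0.4*y^2 - 1.4*y + 3.61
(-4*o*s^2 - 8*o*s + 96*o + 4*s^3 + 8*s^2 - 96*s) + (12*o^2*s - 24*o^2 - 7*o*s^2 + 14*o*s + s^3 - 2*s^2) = 12*o^2*s - 24*o^2 - 11*o*s^2 + 6*o*s + 96*o + 5*s^3 + 6*s^2 - 96*s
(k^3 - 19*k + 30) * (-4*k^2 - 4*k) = -4*k^5 - 4*k^4 + 76*k^3 - 44*k^2 - 120*k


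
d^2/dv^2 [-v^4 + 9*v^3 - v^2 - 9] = -12*v^2 + 54*v - 2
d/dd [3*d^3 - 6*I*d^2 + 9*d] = 9*d^2 - 12*I*d + 9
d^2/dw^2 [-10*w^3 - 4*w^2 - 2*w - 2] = -60*w - 8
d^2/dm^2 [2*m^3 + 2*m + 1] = 12*m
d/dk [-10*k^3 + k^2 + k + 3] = -30*k^2 + 2*k + 1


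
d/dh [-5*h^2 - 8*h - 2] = -10*h - 8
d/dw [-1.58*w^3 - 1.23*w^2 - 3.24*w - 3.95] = -4.74*w^2 - 2.46*w - 3.24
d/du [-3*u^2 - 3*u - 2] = -6*u - 3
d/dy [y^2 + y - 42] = 2*y + 1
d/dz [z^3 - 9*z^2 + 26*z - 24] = 3*z^2 - 18*z + 26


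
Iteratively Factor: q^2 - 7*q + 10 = (q - 5)*(q - 2)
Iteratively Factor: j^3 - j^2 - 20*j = (j + 4)*(j^2 - 5*j) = (j - 5)*(j + 4)*(j)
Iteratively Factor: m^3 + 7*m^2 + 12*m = (m + 4)*(m^2 + 3*m) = m*(m + 4)*(m + 3)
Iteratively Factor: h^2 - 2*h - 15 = (h + 3)*(h - 5)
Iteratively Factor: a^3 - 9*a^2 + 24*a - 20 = (a - 2)*(a^2 - 7*a + 10) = (a - 2)^2*(a - 5)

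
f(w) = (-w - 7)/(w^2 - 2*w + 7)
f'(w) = (2 - 2*w)*(-w - 7)/(w^2 - 2*w + 7)^2 - 1/(w^2 - 2*w + 7) = (-w^2 + 2*w + 2*(w - 1)*(w + 7) - 7)/(w^2 - 2*w + 7)^2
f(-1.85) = -0.36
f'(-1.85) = -0.22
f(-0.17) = -0.93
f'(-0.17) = -0.43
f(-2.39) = -0.26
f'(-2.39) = -0.16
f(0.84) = -1.30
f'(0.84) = -0.24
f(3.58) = -0.84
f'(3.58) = 0.26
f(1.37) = -1.36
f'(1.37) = 0.00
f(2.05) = -1.27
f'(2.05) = 0.24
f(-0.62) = -0.74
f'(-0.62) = -0.39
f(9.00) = -0.23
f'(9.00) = 0.04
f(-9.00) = 0.02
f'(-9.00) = -0.00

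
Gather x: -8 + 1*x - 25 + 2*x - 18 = 3*x - 51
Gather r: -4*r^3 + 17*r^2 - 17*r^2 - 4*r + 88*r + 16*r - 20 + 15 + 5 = -4*r^3 + 100*r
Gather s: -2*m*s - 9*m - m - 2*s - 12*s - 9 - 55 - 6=-10*m + s*(-2*m - 14) - 70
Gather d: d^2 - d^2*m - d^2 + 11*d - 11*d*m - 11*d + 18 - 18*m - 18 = -d^2*m - 11*d*m - 18*m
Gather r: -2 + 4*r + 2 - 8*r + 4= 4 - 4*r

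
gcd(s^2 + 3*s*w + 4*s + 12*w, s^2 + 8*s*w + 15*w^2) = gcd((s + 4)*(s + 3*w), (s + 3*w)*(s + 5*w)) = s + 3*w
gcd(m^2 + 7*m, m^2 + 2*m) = m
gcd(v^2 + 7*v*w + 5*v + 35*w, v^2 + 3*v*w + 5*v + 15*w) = v + 5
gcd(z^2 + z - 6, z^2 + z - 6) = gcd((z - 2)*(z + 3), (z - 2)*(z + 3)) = z^2 + z - 6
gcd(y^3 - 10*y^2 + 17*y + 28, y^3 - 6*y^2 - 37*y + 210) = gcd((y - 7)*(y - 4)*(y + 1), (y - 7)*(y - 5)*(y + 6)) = y - 7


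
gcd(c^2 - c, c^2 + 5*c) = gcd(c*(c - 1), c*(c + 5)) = c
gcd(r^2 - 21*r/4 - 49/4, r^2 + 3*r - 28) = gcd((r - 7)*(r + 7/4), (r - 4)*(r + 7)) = 1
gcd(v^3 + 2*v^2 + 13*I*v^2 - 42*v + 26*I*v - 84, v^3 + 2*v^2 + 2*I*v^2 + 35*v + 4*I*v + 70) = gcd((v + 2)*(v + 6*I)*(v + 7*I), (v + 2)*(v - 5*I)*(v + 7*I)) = v^2 + v*(2 + 7*I) + 14*I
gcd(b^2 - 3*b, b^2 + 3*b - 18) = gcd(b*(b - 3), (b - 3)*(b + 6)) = b - 3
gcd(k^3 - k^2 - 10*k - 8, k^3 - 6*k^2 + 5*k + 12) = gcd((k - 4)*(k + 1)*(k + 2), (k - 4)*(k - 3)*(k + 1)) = k^2 - 3*k - 4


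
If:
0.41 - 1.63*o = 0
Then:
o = 0.25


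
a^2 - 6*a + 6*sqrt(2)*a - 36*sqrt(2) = (a - 6)*(a + 6*sqrt(2))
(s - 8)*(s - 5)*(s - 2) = s^3 - 15*s^2 + 66*s - 80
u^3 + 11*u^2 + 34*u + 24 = (u + 1)*(u + 4)*(u + 6)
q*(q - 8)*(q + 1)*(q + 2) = q^4 - 5*q^3 - 22*q^2 - 16*q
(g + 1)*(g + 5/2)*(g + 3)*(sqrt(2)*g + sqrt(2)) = sqrt(2)*g^4 + 15*sqrt(2)*g^3/2 + 39*sqrt(2)*g^2/2 + 41*sqrt(2)*g/2 + 15*sqrt(2)/2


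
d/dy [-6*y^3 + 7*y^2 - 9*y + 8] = -18*y^2 + 14*y - 9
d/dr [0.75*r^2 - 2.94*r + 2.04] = 1.5*r - 2.94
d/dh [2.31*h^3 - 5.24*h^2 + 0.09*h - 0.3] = 6.93*h^2 - 10.48*h + 0.09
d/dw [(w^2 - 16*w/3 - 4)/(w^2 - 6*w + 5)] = 2*(-w^2 + 27*w - 76)/(3*(w^4 - 12*w^3 + 46*w^2 - 60*w + 25))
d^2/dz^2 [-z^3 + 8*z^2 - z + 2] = 16 - 6*z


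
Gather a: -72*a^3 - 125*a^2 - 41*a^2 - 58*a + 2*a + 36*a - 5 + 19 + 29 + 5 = -72*a^3 - 166*a^2 - 20*a + 48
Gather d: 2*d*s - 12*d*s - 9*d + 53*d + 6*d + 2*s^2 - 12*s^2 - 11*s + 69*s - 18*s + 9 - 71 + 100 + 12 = d*(50 - 10*s) - 10*s^2 + 40*s + 50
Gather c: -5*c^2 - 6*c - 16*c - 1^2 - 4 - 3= -5*c^2 - 22*c - 8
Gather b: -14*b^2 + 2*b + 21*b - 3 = -14*b^2 + 23*b - 3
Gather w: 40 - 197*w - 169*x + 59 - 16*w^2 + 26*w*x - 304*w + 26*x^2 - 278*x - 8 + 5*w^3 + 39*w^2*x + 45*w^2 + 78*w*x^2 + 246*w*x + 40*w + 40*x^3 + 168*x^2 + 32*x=5*w^3 + w^2*(39*x + 29) + w*(78*x^2 + 272*x - 461) + 40*x^3 + 194*x^2 - 415*x + 91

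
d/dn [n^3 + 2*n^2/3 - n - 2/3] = 3*n^2 + 4*n/3 - 1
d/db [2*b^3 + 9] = 6*b^2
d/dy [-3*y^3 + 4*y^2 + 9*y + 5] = -9*y^2 + 8*y + 9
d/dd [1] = 0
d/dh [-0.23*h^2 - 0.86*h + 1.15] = -0.46*h - 0.86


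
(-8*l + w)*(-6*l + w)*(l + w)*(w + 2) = 48*l^3*w + 96*l^3 + 34*l^2*w^2 + 68*l^2*w - 13*l*w^3 - 26*l*w^2 + w^4 + 2*w^3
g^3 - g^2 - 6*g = g*(g - 3)*(g + 2)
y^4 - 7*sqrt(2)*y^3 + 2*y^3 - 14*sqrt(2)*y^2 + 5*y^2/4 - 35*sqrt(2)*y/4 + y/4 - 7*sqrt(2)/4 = (y + 1/2)^2*(y + 1)*(y - 7*sqrt(2))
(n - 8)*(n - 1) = n^2 - 9*n + 8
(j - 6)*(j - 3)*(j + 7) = j^3 - 2*j^2 - 45*j + 126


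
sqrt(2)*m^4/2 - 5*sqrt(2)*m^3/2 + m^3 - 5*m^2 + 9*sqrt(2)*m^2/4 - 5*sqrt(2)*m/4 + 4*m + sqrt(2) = (m - 4)*(m - 1)*(m + sqrt(2)/2)*(sqrt(2)*m/2 + 1/2)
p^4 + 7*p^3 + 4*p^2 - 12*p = p*(p - 1)*(p + 2)*(p + 6)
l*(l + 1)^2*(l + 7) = l^4 + 9*l^3 + 15*l^2 + 7*l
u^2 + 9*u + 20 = (u + 4)*(u + 5)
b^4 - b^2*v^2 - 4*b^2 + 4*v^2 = (b - 2)*(b + 2)*(b - v)*(b + v)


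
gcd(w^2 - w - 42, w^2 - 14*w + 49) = w - 7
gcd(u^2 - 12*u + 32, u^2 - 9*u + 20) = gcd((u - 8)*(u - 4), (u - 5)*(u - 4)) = u - 4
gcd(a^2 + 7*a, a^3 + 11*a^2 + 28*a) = a^2 + 7*a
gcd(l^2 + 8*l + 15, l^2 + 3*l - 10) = l + 5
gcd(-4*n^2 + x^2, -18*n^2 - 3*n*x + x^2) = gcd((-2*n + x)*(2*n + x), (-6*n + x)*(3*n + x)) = 1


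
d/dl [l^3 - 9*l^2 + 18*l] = 3*l^2 - 18*l + 18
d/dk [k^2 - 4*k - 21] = 2*k - 4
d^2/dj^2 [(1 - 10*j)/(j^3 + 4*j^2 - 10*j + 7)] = 2*(-(10*j - 1)*(3*j^2 + 8*j - 10)^2 + (30*j^2 + 80*j + (3*j + 4)*(10*j - 1) - 100)*(j^3 + 4*j^2 - 10*j + 7))/(j^3 + 4*j^2 - 10*j + 7)^3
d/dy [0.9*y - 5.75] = 0.900000000000000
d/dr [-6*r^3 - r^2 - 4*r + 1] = -18*r^2 - 2*r - 4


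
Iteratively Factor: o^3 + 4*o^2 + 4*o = (o + 2)*(o^2 + 2*o) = o*(o + 2)*(o + 2)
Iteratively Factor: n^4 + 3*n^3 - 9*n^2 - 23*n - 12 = (n + 1)*(n^3 + 2*n^2 - 11*n - 12) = (n + 1)^2*(n^2 + n - 12) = (n - 3)*(n + 1)^2*(n + 4)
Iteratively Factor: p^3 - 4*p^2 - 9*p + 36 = (p - 4)*(p^2 - 9) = (p - 4)*(p + 3)*(p - 3)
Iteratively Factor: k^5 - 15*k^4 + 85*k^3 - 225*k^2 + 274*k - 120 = (k - 4)*(k^4 - 11*k^3 + 41*k^2 - 61*k + 30) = (k - 5)*(k - 4)*(k^3 - 6*k^2 + 11*k - 6) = (k - 5)*(k - 4)*(k - 2)*(k^2 - 4*k + 3) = (k - 5)*(k - 4)*(k - 3)*(k - 2)*(k - 1)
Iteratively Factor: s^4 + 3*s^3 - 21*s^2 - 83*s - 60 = (s + 4)*(s^3 - s^2 - 17*s - 15) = (s - 5)*(s + 4)*(s^2 + 4*s + 3) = (s - 5)*(s + 3)*(s + 4)*(s + 1)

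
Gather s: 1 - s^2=1 - s^2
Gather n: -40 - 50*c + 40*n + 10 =-50*c + 40*n - 30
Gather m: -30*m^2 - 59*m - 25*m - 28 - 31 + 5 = -30*m^2 - 84*m - 54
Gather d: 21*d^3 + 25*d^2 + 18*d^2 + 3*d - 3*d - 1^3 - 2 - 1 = 21*d^3 + 43*d^2 - 4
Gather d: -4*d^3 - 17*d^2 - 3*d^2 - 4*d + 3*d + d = -4*d^3 - 20*d^2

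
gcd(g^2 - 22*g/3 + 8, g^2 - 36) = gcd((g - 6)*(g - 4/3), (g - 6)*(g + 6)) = g - 6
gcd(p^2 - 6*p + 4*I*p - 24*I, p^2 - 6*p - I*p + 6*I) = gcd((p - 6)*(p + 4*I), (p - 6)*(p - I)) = p - 6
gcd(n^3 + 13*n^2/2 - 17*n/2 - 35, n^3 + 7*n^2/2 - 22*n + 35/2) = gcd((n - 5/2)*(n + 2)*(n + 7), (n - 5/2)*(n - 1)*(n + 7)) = n^2 + 9*n/2 - 35/2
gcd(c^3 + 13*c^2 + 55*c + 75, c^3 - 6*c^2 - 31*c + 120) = c + 5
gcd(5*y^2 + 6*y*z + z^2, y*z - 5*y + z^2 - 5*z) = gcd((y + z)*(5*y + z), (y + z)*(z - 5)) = y + z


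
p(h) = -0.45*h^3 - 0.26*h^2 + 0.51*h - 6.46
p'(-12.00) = -187.65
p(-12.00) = 727.58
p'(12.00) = -200.13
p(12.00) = -815.38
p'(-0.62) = 0.31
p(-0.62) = -6.77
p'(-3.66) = -15.67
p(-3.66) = 10.25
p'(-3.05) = -10.46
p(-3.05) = 2.33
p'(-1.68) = -2.43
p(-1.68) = -5.92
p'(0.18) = 0.37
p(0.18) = -6.38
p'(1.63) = -3.92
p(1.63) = -8.27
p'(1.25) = -2.25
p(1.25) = -7.11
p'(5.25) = -39.43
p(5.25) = -76.07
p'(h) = -1.35*h^2 - 0.52*h + 0.51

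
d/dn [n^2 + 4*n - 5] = 2*n + 4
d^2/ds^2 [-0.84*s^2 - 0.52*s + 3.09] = -1.68000000000000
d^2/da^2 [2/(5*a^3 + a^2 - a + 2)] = 4*(-(15*a + 1)*(5*a^3 + a^2 - a + 2) + (15*a^2 + 2*a - 1)^2)/(5*a^3 + a^2 - a + 2)^3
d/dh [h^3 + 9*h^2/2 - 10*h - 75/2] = 3*h^2 + 9*h - 10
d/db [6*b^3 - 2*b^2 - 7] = 2*b*(9*b - 2)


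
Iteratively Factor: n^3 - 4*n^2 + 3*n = (n)*(n^2 - 4*n + 3) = n*(n - 3)*(n - 1)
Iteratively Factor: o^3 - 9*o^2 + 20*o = (o)*(o^2 - 9*o + 20) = o*(o - 4)*(o - 5)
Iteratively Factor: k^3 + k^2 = (k)*(k^2 + k) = k^2*(k + 1)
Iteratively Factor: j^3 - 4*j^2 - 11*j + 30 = (j - 5)*(j^2 + j - 6) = (j - 5)*(j - 2)*(j + 3)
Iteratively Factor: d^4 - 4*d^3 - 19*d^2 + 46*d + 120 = (d + 2)*(d^3 - 6*d^2 - 7*d + 60) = (d + 2)*(d + 3)*(d^2 - 9*d + 20) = (d - 4)*(d + 2)*(d + 3)*(d - 5)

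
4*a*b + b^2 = b*(4*a + b)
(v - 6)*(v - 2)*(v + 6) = v^3 - 2*v^2 - 36*v + 72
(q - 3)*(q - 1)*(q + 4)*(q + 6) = q^4 + 6*q^3 - 13*q^2 - 66*q + 72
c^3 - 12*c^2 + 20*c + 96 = (c - 8)*(c - 6)*(c + 2)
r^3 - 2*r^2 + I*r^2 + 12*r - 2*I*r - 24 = (r - 2)*(r - 3*I)*(r + 4*I)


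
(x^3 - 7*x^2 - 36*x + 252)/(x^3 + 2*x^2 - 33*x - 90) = (x^2 - x - 42)/(x^2 + 8*x + 15)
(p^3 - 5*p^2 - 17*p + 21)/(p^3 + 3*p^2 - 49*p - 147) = (p - 1)/(p + 7)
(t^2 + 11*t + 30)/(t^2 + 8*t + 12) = (t + 5)/(t + 2)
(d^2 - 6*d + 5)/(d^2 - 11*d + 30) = (d - 1)/(d - 6)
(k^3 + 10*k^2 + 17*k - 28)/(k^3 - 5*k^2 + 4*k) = (k^2 + 11*k + 28)/(k*(k - 4))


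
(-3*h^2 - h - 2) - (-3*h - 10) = -3*h^2 + 2*h + 8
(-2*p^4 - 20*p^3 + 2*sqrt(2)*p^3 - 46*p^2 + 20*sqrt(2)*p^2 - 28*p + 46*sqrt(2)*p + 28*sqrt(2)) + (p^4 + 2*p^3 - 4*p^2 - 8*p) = -p^4 - 18*p^3 + 2*sqrt(2)*p^3 - 50*p^2 + 20*sqrt(2)*p^2 - 36*p + 46*sqrt(2)*p + 28*sqrt(2)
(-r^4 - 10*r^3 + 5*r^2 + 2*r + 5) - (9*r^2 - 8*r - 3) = -r^4 - 10*r^3 - 4*r^2 + 10*r + 8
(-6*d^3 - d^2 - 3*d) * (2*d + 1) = -12*d^4 - 8*d^3 - 7*d^2 - 3*d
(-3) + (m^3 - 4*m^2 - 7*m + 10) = m^3 - 4*m^2 - 7*m + 7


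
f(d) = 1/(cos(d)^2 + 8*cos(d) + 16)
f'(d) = (2*sin(d)*cos(d) + 8*sin(d))/(cos(d)^2 + 8*cos(d) + 16)^2 = 2*sin(d)/(cos(d) + 4)^3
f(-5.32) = 0.05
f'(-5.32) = 0.02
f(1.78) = 0.07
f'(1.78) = 0.04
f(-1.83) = 0.07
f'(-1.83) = -0.04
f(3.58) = 0.10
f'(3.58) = -0.03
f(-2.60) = 0.10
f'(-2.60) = -0.03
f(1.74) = 0.07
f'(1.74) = 0.04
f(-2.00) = 0.08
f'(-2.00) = -0.04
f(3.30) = 0.11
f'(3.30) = -0.01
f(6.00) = 0.04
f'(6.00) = 0.00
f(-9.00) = 0.10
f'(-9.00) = -0.03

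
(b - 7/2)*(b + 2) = b^2 - 3*b/2 - 7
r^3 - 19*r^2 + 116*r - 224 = (r - 8)*(r - 7)*(r - 4)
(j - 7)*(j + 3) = j^2 - 4*j - 21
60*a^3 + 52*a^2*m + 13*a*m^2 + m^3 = (2*a + m)*(5*a + m)*(6*a + m)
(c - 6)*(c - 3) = c^2 - 9*c + 18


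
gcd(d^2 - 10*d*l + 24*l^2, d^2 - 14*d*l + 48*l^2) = d - 6*l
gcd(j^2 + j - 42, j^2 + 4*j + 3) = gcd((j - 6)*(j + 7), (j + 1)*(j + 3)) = 1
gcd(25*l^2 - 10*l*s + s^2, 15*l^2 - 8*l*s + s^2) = -5*l + s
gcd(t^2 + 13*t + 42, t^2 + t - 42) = t + 7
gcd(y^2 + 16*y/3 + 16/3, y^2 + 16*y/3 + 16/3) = y^2 + 16*y/3 + 16/3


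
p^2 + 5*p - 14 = (p - 2)*(p + 7)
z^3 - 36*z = z*(z - 6)*(z + 6)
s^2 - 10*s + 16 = (s - 8)*(s - 2)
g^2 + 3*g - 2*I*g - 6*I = (g + 3)*(g - 2*I)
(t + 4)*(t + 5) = t^2 + 9*t + 20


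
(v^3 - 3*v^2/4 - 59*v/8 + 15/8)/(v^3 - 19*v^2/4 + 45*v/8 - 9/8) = (2*v + 5)/(2*v - 3)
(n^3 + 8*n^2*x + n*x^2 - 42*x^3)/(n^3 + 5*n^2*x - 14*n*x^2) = (n + 3*x)/n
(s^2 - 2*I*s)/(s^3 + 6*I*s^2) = (s - 2*I)/(s*(s + 6*I))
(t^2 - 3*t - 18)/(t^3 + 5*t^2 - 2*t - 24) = (t - 6)/(t^2 + 2*t - 8)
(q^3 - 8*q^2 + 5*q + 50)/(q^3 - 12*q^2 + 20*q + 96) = (q^2 - 10*q + 25)/(q^2 - 14*q + 48)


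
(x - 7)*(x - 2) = x^2 - 9*x + 14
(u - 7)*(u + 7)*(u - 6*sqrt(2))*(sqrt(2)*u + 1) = sqrt(2)*u^4 - 11*u^3 - 55*sqrt(2)*u^2 + 539*u + 294*sqrt(2)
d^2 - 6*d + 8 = (d - 4)*(d - 2)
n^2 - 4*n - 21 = (n - 7)*(n + 3)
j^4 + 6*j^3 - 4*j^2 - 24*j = j*(j - 2)*(j + 2)*(j + 6)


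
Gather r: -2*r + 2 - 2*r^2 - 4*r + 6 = -2*r^2 - 6*r + 8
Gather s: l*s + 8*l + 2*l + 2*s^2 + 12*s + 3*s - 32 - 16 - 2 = 10*l + 2*s^2 + s*(l + 15) - 50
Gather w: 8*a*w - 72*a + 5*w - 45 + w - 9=-72*a + w*(8*a + 6) - 54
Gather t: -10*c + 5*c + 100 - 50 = 50 - 5*c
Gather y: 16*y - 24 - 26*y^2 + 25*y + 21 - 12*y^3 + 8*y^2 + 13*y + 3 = -12*y^3 - 18*y^2 + 54*y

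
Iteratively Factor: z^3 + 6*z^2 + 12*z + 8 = (z + 2)*(z^2 + 4*z + 4) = (z + 2)^2*(z + 2)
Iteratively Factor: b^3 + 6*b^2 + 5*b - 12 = (b + 3)*(b^2 + 3*b - 4) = (b + 3)*(b + 4)*(b - 1)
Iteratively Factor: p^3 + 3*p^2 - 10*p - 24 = (p - 3)*(p^2 + 6*p + 8) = (p - 3)*(p + 2)*(p + 4)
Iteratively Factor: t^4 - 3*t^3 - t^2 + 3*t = (t - 1)*(t^3 - 2*t^2 - 3*t) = t*(t - 1)*(t^2 - 2*t - 3) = t*(t - 3)*(t - 1)*(t + 1)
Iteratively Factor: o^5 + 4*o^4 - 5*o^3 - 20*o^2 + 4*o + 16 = (o - 1)*(o^4 + 5*o^3 - 20*o - 16) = (o - 1)*(o + 2)*(o^3 + 3*o^2 - 6*o - 8) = (o - 1)*(o + 1)*(o + 2)*(o^2 + 2*o - 8) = (o - 1)*(o + 1)*(o + 2)*(o + 4)*(o - 2)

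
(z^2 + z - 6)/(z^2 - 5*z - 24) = (z - 2)/(z - 8)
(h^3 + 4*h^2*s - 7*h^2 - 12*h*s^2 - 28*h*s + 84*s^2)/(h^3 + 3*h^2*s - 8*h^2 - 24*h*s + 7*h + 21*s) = (h^2 + 4*h*s - 12*s^2)/(h^2 + 3*h*s - h - 3*s)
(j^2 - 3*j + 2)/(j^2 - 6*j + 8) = (j - 1)/(j - 4)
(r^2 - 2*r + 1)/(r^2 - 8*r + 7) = (r - 1)/(r - 7)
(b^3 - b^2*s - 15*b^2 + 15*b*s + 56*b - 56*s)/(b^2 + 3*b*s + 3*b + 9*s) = (b^3 - b^2*s - 15*b^2 + 15*b*s + 56*b - 56*s)/(b^2 + 3*b*s + 3*b + 9*s)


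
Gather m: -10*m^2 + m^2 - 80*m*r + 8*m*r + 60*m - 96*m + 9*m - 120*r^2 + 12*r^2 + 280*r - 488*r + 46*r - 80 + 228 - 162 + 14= -9*m^2 + m*(-72*r - 27) - 108*r^2 - 162*r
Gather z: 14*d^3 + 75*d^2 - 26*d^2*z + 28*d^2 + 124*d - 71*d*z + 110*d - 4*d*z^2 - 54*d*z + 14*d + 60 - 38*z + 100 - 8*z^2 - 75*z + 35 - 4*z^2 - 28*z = 14*d^3 + 103*d^2 + 248*d + z^2*(-4*d - 12) + z*(-26*d^2 - 125*d - 141) + 195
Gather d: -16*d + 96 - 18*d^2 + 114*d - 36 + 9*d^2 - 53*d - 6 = -9*d^2 + 45*d + 54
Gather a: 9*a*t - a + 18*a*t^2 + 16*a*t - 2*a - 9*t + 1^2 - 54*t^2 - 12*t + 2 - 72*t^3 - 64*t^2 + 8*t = a*(18*t^2 + 25*t - 3) - 72*t^3 - 118*t^2 - 13*t + 3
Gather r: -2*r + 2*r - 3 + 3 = 0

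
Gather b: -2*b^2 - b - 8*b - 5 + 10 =-2*b^2 - 9*b + 5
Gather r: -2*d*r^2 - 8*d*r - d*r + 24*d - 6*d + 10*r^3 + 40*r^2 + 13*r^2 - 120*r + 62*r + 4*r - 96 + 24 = 18*d + 10*r^3 + r^2*(53 - 2*d) + r*(-9*d - 54) - 72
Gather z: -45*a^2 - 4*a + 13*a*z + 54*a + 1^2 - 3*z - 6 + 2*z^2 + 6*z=-45*a^2 + 50*a + 2*z^2 + z*(13*a + 3) - 5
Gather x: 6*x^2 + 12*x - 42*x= 6*x^2 - 30*x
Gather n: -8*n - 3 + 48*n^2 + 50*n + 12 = 48*n^2 + 42*n + 9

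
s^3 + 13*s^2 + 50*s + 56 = (s + 2)*(s + 4)*(s + 7)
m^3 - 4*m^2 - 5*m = m*(m - 5)*(m + 1)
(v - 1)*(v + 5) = v^2 + 4*v - 5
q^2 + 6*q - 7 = (q - 1)*(q + 7)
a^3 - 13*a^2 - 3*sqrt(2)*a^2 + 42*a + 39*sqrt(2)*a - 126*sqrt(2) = (a - 7)*(a - 6)*(a - 3*sqrt(2))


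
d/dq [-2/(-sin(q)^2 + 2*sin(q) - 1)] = -4*cos(q)/(sin(q) - 1)^3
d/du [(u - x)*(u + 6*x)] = 2*u + 5*x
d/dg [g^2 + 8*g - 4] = 2*g + 8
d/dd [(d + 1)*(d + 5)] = 2*d + 6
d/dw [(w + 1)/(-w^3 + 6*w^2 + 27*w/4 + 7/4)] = 16*(w^2 - 2*w - 5)/(8*w^5 - 100*w^4 + 230*w^3 + 505*w^2 + 280*w + 49)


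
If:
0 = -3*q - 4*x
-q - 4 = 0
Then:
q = -4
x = 3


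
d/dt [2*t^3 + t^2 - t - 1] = 6*t^2 + 2*t - 1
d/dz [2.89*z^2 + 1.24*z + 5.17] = 5.78*z + 1.24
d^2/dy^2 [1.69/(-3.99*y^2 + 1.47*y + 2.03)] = (-53.809938*y^2 + 19.824714*y + 1.69*(7.98*y - 1.47)*(15.96*y - 2.94) + 27.376986)/(-3.99*y^2 + 1.47*y + 2.03)^3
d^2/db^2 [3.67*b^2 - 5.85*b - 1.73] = 7.34000000000000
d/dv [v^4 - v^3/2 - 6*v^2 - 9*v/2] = 4*v^3 - 3*v^2/2 - 12*v - 9/2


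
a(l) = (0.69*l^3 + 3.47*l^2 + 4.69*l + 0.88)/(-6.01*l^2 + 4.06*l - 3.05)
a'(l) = (12.02*l - 4.06)*(0.69*l^3 + 3.47*l^2 + 4.69*l + 0.88)/(-6.01*l^2 + 4.06*l - 3.05)^2 + (2.07*l^2 + 6.94*l + 4.69)/(-6.01*l^2 + 4.06*l - 3.05) = (-4.1469*l^4 + 5.60279999999999*l^3 + 35.9616*l^2 - 10.5894*l - 17.8773)/(36.1201*l^4 - 48.8012*l^3 + 53.1446*l^2 - 24.766*l + 9.3025)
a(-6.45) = 0.25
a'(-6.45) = -0.09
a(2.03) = -1.56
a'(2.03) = 0.22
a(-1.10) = 0.07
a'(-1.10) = 0.11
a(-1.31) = 0.05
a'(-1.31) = 0.09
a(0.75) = -1.96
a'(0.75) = -0.40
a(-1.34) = 0.04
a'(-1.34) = 0.09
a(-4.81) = 0.11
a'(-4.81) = -0.08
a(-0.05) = -0.20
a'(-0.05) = -1.62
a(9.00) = -1.82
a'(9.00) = -0.10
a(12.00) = -2.13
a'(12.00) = -0.11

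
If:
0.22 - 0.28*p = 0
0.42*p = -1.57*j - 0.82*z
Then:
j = -0.522292993630573*z - 0.210191082802548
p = 0.79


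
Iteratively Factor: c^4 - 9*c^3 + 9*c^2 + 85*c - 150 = (c + 3)*(c^3 - 12*c^2 + 45*c - 50) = (c - 2)*(c + 3)*(c^2 - 10*c + 25) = (c - 5)*(c - 2)*(c + 3)*(c - 5)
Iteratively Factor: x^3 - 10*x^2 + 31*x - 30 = (x - 5)*(x^2 - 5*x + 6) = (x - 5)*(x - 3)*(x - 2)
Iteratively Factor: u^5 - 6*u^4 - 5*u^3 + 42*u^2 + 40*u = (u + 2)*(u^4 - 8*u^3 + 11*u^2 + 20*u) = (u - 4)*(u + 2)*(u^3 - 4*u^2 - 5*u) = u*(u - 4)*(u + 2)*(u^2 - 4*u - 5) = u*(u - 5)*(u - 4)*(u + 2)*(u + 1)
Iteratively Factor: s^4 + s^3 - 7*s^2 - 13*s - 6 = (s + 1)*(s^3 - 7*s - 6) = (s + 1)^2*(s^2 - s - 6) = (s + 1)^2*(s + 2)*(s - 3)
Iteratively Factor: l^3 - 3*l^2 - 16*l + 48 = (l + 4)*(l^2 - 7*l + 12) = (l - 3)*(l + 4)*(l - 4)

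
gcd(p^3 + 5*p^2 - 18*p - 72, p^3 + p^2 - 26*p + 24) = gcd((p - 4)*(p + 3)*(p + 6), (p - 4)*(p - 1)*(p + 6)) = p^2 + 2*p - 24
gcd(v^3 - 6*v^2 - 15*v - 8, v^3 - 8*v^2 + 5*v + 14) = v + 1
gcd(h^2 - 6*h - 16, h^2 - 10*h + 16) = h - 8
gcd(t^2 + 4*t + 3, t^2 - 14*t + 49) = 1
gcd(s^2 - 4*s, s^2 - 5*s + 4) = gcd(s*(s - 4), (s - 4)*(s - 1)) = s - 4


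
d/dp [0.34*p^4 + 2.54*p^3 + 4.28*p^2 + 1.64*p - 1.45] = 1.36*p^3 + 7.62*p^2 + 8.56*p + 1.64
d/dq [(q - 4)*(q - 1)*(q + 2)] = 3*q^2 - 6*q - 6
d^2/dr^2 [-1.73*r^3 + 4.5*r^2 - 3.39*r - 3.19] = 9.0 - 10.38*r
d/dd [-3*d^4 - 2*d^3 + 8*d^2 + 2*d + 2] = -12*d^3 - 6*d^2 + 16*d + 2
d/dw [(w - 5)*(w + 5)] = 2*w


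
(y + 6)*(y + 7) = y^2 + 13*y + 42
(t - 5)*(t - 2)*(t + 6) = t^3 - t^2 - 32*t + 60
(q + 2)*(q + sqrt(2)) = q^2 + sqrt(2)*q + 2*q + 2*sqrt(2)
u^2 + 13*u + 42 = (u + 6)*(u + 7)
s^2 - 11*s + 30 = (s - 6)*(s - 5)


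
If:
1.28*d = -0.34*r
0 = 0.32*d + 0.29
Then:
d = -0.91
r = 3.41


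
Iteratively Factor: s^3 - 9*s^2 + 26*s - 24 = (s - 3)*(s^2 - 6*s + 8) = (s - 3)*(s - 2)*(s - 4)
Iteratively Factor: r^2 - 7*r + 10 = (r - 5)*(r - 2)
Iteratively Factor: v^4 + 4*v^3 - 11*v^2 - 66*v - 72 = (v + 2)*(v^3 + 2*v^2 - 15*v - 36) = (v + 2)*(v + 3)*(v^2 - v - 12) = (v - 4)*(v + 2)*(v + 3)*(v + 3)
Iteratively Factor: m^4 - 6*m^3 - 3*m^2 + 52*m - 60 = (m - 2)*(m^3 - 4*m^2 - 11*m + 30) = (m - 5)*(m - 2)*(m^2 + m - 6) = (m - 5)*(m - 2)*(m + 3)*(m - 2)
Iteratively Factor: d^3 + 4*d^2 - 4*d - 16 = (d - 2)*(d^2 + 6*d + 8) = (d - 2)*(d + 2)*(d + 4)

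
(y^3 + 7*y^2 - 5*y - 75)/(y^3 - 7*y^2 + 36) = (y^2 + 10*y + 25)/(y^2 - 4*y - 12)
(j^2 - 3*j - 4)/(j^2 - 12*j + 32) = (j + 1)/(j - 8)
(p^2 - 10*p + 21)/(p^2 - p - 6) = (p - 7)/(p + 2)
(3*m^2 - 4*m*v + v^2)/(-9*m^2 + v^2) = (-m + v)/(3*m + v)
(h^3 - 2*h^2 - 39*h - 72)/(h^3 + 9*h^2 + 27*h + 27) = (h - 8)/(h + 3)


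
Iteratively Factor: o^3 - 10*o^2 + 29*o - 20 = (o - 4)*(o^2 - 6*o + 5) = (o - 4)*(o - 1)*(o - 5)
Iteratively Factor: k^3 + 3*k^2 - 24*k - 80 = (k - 5)*(k^2 + 8*k + 16) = (k - 5)*(k + 4)*(k + 4)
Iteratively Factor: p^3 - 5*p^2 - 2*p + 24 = (p - 4)*(p^2 - p - 6) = (p - 4)*(p - 3)*(p + 2)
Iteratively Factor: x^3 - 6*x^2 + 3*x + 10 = (x - 2)*(x^2 - 4*x - 5) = (x - 2)*(x + 1)*(x - 5)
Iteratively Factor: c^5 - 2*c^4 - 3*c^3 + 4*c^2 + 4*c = (c - 2)*(c^4 - 3*c^2 - 2*c) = (c - 2)*(c + 1)*(c^3 - c^2 - 2*c) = (c - 2)*(c + 1)^2*(c^2 - 2*c) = c*(c - 2)*(c + 1)^2*(c - 2)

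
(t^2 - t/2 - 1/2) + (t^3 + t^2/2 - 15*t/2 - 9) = t^3 + 3*t^2/2 - 8*t - 19/2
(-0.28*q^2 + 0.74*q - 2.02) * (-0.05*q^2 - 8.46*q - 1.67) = 0.014*q^4 + 2.3318*q^3 - 5.6918*q^2 + 15.8534*q + 3.3734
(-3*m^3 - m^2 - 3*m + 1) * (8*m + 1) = -24*m^4 - 11*m^3 - 25*m^2 + 5*m + 1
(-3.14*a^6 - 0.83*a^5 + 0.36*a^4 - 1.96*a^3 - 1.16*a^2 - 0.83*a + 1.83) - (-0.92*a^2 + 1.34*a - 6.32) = -3.14*a^6 - 0.83*a^5 + 0.36*a^4 - 1.96*a^3 - 0.24*a^2 - 2.17*a + 8.15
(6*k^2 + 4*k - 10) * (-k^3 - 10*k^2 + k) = -6*k^5 - 64*k^4 - 24*k^3 + 104*k^2 - 10*k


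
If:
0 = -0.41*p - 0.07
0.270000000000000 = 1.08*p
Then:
No Solution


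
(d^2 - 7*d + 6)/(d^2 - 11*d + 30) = (d - 1)/(d - 5)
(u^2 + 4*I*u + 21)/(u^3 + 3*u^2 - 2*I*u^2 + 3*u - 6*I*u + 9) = (u + 7*I)/(u^2 + u*(3 + I) + 3*I)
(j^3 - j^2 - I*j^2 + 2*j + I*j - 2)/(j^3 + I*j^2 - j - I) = (j - 2*I)/(j + 1)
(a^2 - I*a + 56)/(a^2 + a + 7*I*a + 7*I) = (a - 8*I)/(a + 1)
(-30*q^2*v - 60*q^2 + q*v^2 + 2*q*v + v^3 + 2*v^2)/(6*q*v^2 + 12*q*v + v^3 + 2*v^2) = (-5*q + v)/v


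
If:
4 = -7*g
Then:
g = -4/7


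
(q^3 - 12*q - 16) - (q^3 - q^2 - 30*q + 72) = q^2 + 18*q - 88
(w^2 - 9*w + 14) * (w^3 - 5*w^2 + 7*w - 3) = w^5 - 14*w^4 + 66*w^3 - 136*w^2 + 125*w - 42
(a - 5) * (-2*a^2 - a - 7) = -2*a^3 + 9*a^2 - 2*a + 35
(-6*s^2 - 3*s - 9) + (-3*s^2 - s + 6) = -9*s^2 - 4*s - 3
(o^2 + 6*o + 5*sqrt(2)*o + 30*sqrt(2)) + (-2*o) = o^2 + 4*o + 5*sqrt(2)*o + 30*sqrt(2)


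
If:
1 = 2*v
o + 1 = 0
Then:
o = -1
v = 1/2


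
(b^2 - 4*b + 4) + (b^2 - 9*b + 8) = 2*b^2 - 13*b + 12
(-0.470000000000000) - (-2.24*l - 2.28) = 2.24*l + 1.81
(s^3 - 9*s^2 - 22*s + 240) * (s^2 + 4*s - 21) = s^5 - 5*s^4 - 79*s^3 + 341*s^2 + 1422*s - 5040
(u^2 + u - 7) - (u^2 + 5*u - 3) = -4*u - 4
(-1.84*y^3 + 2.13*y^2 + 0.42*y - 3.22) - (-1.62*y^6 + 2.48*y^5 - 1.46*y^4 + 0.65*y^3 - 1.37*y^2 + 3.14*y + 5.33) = 1.62*y^6 - 2.48*y^5 + 1.46*y^4 - 2.49*y^3 + 3.5*y^2 - 2.72*y - 8.55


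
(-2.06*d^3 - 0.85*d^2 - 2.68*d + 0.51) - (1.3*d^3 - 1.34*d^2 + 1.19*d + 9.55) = -3.36*d^3 + 0.49*d^2 - 3.87*d - 9.04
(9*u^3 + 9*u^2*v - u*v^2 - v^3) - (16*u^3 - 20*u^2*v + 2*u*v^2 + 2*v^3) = -7*u^3 + 29*u^2*v - 3*u*v^2 - 3*v^3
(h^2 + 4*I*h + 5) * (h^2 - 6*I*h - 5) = h^4 - 2*I*h^3 + 24*h^2 - 50*I*h - 25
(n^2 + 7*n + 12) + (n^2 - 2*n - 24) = 2*n^2 + 5*n - 12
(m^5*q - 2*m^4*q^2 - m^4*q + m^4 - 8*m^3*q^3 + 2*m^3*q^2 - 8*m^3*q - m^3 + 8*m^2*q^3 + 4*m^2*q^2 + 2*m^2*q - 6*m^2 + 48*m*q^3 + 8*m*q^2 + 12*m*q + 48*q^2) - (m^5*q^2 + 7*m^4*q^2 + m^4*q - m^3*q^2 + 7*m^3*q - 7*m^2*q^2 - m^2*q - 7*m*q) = -m^5*q^2 + m^5*q - 9*m^4*q^2 - 2*m^4*q + m^4 - 8*m^3*q^3 + 3*m^3*q^2 - 15*m^3*q - m^3 + 8*m^2*q^3 + 11*m^2*q^2 + 3*m^2*q - 6*m^2 + 48*m*q^3 + 8*m*q^2 + 19*m*q + 48*q^2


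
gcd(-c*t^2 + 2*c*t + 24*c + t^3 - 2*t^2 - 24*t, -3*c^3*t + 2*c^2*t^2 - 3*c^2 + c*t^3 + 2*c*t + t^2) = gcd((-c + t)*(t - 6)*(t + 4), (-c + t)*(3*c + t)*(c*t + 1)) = -c + t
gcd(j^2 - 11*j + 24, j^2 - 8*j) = j - 8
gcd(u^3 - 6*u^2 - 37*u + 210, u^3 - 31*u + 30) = u^2 + u - 30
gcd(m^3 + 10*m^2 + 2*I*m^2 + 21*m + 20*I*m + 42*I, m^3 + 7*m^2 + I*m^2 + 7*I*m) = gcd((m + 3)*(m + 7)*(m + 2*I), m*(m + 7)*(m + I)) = m + 7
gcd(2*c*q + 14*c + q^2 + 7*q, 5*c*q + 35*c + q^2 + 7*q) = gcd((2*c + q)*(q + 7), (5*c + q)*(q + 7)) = q + 7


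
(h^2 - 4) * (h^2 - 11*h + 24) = h^4 - 11*h^3 + 20*h^2 + 44*h - 96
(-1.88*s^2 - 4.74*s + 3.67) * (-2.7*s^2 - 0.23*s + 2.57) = 5.076*s^4 + 13.2304*s^3 - 13.6504*s^2 - 13.0259*s + 9.4319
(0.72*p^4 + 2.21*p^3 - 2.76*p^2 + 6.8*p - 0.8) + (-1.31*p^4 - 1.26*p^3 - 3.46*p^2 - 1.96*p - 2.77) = -0.59*p^4 + 0.95*p^3 - 6.22*p^2 + 4.84*p - 3.57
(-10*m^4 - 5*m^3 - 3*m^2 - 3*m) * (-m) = 10*m^5 + 5*m^4 + 3*m^3 + 3*m^2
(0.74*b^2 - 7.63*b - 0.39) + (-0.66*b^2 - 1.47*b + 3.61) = 0.08*b^2 - 9.1*b + 3.22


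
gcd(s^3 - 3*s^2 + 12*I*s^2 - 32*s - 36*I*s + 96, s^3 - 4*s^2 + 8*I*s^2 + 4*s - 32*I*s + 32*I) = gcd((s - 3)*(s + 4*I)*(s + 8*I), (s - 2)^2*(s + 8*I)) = s + 8*I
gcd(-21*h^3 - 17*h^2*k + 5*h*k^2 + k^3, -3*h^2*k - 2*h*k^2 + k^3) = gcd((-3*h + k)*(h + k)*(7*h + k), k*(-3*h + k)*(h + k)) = 3*h^2 + 2*h*k - k^2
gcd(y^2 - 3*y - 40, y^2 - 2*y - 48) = y - 8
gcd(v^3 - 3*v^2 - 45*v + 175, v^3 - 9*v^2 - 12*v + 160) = v - 5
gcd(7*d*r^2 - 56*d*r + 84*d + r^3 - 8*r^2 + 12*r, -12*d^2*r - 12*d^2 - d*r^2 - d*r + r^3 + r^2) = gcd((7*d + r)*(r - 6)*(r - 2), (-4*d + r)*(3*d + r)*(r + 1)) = 1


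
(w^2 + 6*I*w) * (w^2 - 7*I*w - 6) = w^4 - I*w^3 + 36*w^2 - 36*I*w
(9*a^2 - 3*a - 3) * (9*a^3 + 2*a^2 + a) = 81*a^5 - 9*a^4 - 24*a^3 - 9*a^2 - 3*a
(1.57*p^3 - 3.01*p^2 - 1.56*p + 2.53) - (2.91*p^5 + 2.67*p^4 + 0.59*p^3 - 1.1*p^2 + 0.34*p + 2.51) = -2.91*p^5 - 2.67*p^4 + 0.98*p^3 - 1.91*p^2 - 1.9*p + 0.02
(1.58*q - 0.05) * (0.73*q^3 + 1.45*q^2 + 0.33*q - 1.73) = 1.1534*q^4 + 2.2545*q^3 + 0.4489*q^2 - 2.7499*q + 0.0865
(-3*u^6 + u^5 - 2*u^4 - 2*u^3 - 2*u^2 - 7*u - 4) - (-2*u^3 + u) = -3*u^6 + u^5 - 2*u^4 - 2*u^2 - 8*u - 4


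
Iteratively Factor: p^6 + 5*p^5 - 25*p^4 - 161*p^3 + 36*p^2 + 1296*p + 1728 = (p - 4)*(p^5 + 9*p^4 + 11*p^3 - 117*p^2 - 432*p - 432) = (p - 4)*(p + 3)*(p^4 + 6*p^3 - 7*p^2 - 96*p - 144) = (p - 4)*(p + 3)^2*(p^3 + 3*p^2 - 16*p - 48) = (p - 4)*(p + 3)^2*(p + 4)*(p^2 - p - 12) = (p - 4)*(p + 3)^3*(p + 4)*(p - 4)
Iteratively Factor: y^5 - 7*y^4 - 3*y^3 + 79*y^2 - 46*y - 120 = (y - 2)*(y^4 - 5*y^3 - 13*y^2 + 53*y + 60) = (y - 2)*(y + 1)*(y^3 - 6*y^2 - 7*y + 60) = (y - 5)*(y - 2)*(y + 1)*(y^2 - y - 12) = (y - 5)*(y - 4)*(y - 2)*(y + 1)*(y + 3)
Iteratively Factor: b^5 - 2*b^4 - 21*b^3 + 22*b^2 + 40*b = (b - 5)*(b^4 + 3*b^3 - 6*b^2 - 8*b) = b*(b - 5)*(b^3 + 3*b^2 - 6*b - 8) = b*(b - 5)*(b + 4)*(b^2 - b - 2) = b*(b - 5)*(b - 2)*(b + 4)*(b + 1)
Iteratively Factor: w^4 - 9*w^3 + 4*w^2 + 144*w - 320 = (w - 5)*(w^3 - 4*w^2 - 16*w + 64) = (w - 5)*(w - 4)*(w^2 - 16) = (w - 5)*(w - 4)^2*(w + 4)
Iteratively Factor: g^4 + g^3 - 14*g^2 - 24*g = (g + 3)*(g^3 - 2*g^2 - 8*g) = g*(g + 3)*(g^2 - 2*g - 8) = g*(g + 2)*(g + 3)*(g - 4)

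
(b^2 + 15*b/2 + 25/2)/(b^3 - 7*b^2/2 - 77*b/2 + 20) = (2*b + 5)/(2*b^2 - 17*b + 8)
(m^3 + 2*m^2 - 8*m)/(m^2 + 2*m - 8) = m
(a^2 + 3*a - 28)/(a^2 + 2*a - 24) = (a + 7)/(a + 6)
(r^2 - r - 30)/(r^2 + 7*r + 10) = (r - 6)/(r + 2)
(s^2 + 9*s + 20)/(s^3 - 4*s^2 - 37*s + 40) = (s + 4)/(s^2 - 9*s + 8)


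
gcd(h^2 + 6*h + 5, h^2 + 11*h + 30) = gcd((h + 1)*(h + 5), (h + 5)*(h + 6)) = h + 5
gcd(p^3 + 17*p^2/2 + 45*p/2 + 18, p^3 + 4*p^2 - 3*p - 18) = p + 3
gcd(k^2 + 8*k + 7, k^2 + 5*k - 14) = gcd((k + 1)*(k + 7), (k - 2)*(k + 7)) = k + 7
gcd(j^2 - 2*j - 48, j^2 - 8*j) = j - 8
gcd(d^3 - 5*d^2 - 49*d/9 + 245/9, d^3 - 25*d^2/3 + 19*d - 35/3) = d^2 - 22*d/3 + 35/3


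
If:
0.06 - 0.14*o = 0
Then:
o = 0.43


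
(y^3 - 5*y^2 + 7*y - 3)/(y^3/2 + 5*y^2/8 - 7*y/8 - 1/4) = 8*(y^2 - 4*y + 3)/(4*y^2 + 9*y + 2)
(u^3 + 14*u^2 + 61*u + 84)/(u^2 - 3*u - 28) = (u^2 + 10*u + 21)/(u - 7)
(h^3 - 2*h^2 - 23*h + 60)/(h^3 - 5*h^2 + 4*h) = (h^2 + 2*h - 15)/(h*(h - 1))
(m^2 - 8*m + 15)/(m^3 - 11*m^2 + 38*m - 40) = (m - 3)/(m^2 - 6*m + 8)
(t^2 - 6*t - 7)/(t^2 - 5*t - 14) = (t + 1)/(t + 2)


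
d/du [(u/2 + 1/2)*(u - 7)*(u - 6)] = 3*u^2/2 - 12*u + 29/2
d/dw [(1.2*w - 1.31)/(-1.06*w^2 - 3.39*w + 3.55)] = (1.272*w^2 - 2.7772*w - 0.1809)/(1.1236*w^4 + 7.1868*w^3 + 3.9661*w^2 - 24.069*w + 12.6025)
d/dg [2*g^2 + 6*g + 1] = 4*g + 6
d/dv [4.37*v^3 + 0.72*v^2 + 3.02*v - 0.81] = 13.11*v^2 + 1.44*v + 3.02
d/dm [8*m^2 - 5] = 16*m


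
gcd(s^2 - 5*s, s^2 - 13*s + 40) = s - 5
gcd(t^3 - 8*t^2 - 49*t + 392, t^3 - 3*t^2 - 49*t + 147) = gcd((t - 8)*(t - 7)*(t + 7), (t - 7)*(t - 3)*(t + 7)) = t^2 - 49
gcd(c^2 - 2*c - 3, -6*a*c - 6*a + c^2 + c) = c + 1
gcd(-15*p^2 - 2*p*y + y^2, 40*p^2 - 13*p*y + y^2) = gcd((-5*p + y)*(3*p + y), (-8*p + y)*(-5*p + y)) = -5*p + y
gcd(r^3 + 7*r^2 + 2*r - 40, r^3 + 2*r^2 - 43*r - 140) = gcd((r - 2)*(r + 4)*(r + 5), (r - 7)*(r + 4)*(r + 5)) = r^2 + 9*r + 20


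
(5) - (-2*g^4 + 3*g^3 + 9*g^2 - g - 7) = 2*g^4 - 3*g^3 - 9*g^2 + g + 12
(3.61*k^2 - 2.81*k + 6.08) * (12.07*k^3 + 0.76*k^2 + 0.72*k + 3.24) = 43.5727*k^5 - 31.1731*k^4 + 73.8492*k^3 + 14.294*k^2 - 4.7268*k + 19.6992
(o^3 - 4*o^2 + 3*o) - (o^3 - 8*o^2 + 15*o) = 4*o^2 - 12*o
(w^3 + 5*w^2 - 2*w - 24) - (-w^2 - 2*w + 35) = w^3 + 6*w^2 - 59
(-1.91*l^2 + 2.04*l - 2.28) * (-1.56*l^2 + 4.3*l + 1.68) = 2.9796*l^4 - 11.3954*l^3 + 9.12*l^2 - 6.3768*l - 3.8304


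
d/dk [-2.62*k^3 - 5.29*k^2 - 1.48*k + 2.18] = -7.86*k^2 - 10.58*k - 1.48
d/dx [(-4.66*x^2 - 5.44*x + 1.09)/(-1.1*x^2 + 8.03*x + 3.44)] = (-43.4038*x^2 - 29.6628*x - 27.4663)/(1.21*x^4 - 17.666*x^3 + 56.9129*x^2 + 55.2464*x + 11.8336)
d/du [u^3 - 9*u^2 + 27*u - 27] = 3*u^2 - 18*u + 27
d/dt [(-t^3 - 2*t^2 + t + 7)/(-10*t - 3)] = (20*t^3 + 29*t^2 + 12*t + 67)/(100*t^2 + 60*t + 9)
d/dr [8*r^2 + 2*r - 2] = 16*r + 2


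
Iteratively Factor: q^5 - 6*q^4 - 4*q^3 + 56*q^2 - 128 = (q - 2)*(q^4 - 4*q^3 - 12*q^2 + 32*q + 64) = (q - 4)*(q - 2)*(q^3 - 12*q - 16) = (q - 4)^2*(q - 2)*(q^2 + 4*q + 4) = (q - 4)^2*(q - 2)*(q + 2)*(q + 2)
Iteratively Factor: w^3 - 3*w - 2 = (w + 1)*(w^2 - w - 2) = (w + 1)^2*(w - 2)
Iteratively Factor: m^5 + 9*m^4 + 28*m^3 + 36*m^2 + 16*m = (m)*(m^4 + 9*m^3 + 28*m^2 + 36*m + 16) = m*(m + 2)*(m^3 + 7*m^2 + 14*m + 8) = m*(m + 2)^2*(m^2 + 5*m + 4) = m*(m + 1)*(m + 2)^2*(m + 4)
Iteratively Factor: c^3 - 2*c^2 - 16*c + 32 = (c - 2)*(c^2 - 16) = (c - 4)*(c - 2)*(c + 4)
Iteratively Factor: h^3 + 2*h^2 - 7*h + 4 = (h - 1)*(h^2 + 3*h - 4) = (h - 1)*(h + 4)*(h - 1)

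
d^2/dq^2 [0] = 0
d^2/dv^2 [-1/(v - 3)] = -2/(v - 3)^3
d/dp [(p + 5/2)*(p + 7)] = 2*p + 19/2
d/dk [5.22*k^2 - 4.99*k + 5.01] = 10.44*k - 4.99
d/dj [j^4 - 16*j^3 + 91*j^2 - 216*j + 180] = 4*j^3 - 48*j^2 + 182*j - 216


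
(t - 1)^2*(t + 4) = t^3 + 2*t^2 - 7*t + 4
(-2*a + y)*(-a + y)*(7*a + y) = 14*a^3 - 19*a^2*y + 4*a*y^2 + y^3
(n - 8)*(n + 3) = n^2 - 5*n - 24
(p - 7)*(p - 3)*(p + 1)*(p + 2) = p^4 - 7*p^3 - 7*p^2 + 43*p + 42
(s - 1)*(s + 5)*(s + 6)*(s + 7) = s^4 + 17*s^3 + 89*s^2 + 103*s - 210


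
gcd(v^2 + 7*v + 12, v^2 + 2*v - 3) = v + 3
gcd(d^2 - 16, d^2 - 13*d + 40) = 1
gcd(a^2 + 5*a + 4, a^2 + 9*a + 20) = a + 4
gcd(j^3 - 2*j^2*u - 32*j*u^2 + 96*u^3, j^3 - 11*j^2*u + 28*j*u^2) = -j + 4*u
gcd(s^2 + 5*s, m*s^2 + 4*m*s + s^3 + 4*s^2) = s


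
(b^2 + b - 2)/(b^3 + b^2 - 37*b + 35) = (b + 2)/(b^2 + 2*b - 35)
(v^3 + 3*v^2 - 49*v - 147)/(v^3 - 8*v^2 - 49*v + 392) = (v + 3)/(v - 8)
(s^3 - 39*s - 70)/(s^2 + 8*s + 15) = (s^2 - 5*s - 14)/(s + 3)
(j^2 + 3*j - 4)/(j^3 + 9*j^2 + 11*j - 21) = (j + 4)/(j^2 + 10*j + 21)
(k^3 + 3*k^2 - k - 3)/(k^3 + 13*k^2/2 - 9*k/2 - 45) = 2*(k^2 - 1)/(2*k^2 + 7*k - 30)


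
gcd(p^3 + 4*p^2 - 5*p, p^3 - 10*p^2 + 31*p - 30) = 1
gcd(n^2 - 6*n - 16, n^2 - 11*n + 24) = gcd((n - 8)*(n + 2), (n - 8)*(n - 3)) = n - 8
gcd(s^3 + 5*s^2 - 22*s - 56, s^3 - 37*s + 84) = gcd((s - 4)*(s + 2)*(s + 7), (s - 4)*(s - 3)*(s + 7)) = s^2 + 3*s - 28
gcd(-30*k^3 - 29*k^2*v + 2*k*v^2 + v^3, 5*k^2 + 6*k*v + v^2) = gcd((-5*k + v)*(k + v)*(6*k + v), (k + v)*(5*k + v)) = k + v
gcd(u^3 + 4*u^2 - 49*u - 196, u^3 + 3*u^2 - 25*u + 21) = u + 7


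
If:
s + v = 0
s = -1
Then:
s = -1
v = 1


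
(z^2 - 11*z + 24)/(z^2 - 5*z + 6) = (z - 8)/(z - 2)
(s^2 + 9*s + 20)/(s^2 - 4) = (s^2 + 9*s + 20)/(s^2 - 4)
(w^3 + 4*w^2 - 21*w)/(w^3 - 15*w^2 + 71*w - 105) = w*(w + 7)/(w^2 - 12*w + 35)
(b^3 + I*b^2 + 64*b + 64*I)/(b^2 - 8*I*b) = b + 9*I - 8/b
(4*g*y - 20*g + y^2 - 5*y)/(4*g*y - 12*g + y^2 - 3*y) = (y - 5)/(y - 3)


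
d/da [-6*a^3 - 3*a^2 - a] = -18*a^2 - 6*a - 1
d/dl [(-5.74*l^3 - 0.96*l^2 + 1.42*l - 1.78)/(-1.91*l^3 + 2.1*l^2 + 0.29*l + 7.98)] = (-7.105427357601e-15*l^5 - 13.8876*l^4 + 2.0952*l^3 - 150.8754*l^2 - 7.8456*l + 11.8478)/(3.6481*l^6 - 8.022*l^5 + 3.3022*l^4 - 29.2656*l^3 + 33.6001*l^2 + 4.6284*l + 63.6804)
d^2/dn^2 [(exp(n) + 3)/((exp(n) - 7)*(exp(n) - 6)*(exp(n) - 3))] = (4*exp(6*n) - 21*exp(5*n) - 596*exp(4*n) + 6492*exp(3*n) - 20358*exp(2*n) + 5697*exp(n) + 46494)*exp(n)/(exp(9*n) - 48*exp(8*n) + 1011*exp(7*n) - 12250*exp(6*n) + 93987*exp(5*n) - 472932*exp(4*n) + 1558845*exp(3*n) - 3242106*exp(2*n) + 3857868*exp(n) - 2000376)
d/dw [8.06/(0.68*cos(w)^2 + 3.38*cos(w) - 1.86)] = (10.9616*cos(w) + 27.2428)*sin(w)/(0.68*cos(w)^2 + 3.38*cos(w) - 1.86)^2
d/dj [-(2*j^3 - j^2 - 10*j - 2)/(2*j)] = -2*j + 1/2 - 1/j^2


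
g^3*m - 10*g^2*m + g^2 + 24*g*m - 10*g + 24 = (g - 6)*(g - 4)*(g*m + 1)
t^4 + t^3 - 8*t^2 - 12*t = t*(t - 3)*(t + 2)^2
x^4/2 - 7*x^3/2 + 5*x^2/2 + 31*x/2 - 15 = (x/2 + 1)*(x - 5)*(x - 3)*(x - 1)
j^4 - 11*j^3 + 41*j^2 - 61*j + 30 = (j - 5)*(j - 3)*(j - 2)*(j - 1)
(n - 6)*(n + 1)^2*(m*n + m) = m*n^4 - 3*m*n^3 - 15*m*n^2 - 17*m*n - 6*m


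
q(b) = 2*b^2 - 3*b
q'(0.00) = -3.00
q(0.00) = 0.00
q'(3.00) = 9.00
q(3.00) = 9.00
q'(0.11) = -2.56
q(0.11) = -0.31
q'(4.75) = 16.00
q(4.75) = 30.88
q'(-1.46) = -8.84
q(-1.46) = 8.64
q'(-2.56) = -13.24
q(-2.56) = 20.79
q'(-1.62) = -9.48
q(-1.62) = 10.11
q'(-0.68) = -5.72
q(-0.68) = 2.96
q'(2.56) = 7.24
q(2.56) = 5.43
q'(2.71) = 7.84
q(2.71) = 6.56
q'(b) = 4*b - 3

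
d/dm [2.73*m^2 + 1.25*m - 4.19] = 5.46*m + 1.25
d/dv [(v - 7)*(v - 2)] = 2*v - 9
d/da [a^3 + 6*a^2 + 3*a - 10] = 3*a^2 + 12*a + 3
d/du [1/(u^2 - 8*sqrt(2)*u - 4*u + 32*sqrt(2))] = 2*(-u + 2 + 4*sqrt(2))/(u^2 - 8*sqrt(2)*u - 4*u + 32*sqrt(2))^2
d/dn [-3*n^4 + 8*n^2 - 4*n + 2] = -12*n^3 + 16*n - 4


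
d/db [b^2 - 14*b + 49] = 2*b - 14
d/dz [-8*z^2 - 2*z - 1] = -16*z - 2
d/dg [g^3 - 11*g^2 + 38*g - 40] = 3*g^2 - 22*g + 38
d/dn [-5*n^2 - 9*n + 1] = -10*n - 9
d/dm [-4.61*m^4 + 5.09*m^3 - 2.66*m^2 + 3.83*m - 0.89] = -18.44*m^3 + 15.27*m^2 - 5.32*m + 3.83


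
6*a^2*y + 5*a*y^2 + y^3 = y*(2*a + y)*(3*a + y)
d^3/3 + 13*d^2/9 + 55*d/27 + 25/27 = (d/3 + 1/3)*(d + 5/3)^2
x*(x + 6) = x^2 + 6*x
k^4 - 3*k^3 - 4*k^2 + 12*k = k*(k - 3)*(k - 2)*(k + 2)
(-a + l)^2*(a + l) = a^3 - a^2*l - a*l^2 + l^3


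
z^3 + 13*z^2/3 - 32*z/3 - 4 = (z - 2)*(z + 1/3)*(z + 6)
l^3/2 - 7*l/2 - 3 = (l/2 + 1)*(l - 3)*(l + 1)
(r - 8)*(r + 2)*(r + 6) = r^3 - 52*r - 96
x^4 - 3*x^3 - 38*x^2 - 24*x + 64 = (x - 8)*(x - 1)*(x + 2)*(x + 4)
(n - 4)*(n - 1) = n^2 - 5*n + 4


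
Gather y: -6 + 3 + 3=0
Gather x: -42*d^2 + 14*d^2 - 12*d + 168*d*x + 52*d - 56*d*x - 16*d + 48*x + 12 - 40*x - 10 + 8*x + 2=-28*d^2 + 24*d + x*(112*d + 16) + 4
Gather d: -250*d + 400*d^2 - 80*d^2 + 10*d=320*d^2 - 240*d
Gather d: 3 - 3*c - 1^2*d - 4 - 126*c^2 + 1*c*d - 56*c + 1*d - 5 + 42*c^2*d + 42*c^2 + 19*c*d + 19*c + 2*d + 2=-84*c^2 - 40*c + d*(42*c^2 + 20*c + 2) - 4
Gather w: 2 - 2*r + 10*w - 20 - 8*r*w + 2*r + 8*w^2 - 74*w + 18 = 8*w^2 + w*(-8*r - 64)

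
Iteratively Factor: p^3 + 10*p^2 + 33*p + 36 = (p + 3)*(p^2 + 7*p + 12) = (p + 3)^2*(p + 4)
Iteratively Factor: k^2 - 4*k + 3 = (k - 3)*(k - 1)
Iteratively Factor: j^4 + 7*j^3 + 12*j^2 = (j + 4)*(j^3 + 3*j^2) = (j + 3)*(j + 4)*(j^2) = j*(j + 3)*(j + 4)*(j)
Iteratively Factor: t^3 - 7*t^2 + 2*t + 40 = (t + 2)*(t^2 - 9*t + 20) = (t - 5)*(t + 2)*(t - 4)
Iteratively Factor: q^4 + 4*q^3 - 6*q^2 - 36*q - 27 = (q + 3)*(q^3 + q^2 - 9*q - 9) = (q + 1)*(q + 3)*(q^2 - 9) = (q - 3)*(q + 1)*(q + 3)*(q + 3)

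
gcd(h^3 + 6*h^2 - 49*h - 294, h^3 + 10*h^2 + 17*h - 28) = h + 7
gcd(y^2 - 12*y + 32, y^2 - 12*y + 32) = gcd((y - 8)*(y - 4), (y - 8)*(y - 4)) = y^2 - 12*y + 32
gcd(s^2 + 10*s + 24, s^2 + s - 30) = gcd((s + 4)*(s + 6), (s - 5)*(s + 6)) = s + 6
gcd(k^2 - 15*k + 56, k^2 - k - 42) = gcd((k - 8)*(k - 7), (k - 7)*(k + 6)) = k - 7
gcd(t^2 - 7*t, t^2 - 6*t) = t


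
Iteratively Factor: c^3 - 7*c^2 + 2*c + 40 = (c - 5)*(c^2 - 2*c - 8) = (c - 5)*(c - 4)*(c + 2)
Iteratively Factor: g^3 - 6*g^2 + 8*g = (g - 2)*(g^2 - 4*g) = g*(g - 2)*(g - 4)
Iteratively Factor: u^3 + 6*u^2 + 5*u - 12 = (u + 3)*(u^2 + 3*u - 4) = (u + 3)*(u + 4)*(u - 1)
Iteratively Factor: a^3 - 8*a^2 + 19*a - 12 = (a - 4)*(a^2 - 4*a + 3) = (a - 4)*(a - 1)*(a - 3)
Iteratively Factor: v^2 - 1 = (v - 1)*(v + 1)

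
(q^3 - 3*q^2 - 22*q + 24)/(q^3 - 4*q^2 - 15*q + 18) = (q + 4)/(q + 3)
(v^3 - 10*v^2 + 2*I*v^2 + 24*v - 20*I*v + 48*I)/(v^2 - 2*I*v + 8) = (v^2 - 10*v + 24)/(v - 4*I)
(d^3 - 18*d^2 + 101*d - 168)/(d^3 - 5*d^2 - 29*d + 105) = (d - 8)/(d + 5)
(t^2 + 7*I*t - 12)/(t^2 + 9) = (t + 4*I)/(t - 3*I)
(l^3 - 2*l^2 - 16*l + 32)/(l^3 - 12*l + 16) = (l - 4)/(l - 2)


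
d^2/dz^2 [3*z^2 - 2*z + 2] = 6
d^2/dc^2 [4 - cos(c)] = cos(c)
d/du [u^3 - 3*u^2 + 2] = 3*u*(u - 2)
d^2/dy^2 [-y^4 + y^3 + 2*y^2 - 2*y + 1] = -12*y^2 + 6*y + 4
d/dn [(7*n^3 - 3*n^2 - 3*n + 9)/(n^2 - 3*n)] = (7*n^4 - 42*n^3 + 12*n^2 - 18*n + 27)/(n^2*(n^2 - 6*n + 9))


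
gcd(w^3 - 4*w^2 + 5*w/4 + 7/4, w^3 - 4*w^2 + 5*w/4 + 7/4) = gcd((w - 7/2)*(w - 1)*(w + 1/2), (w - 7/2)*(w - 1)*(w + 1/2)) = w^3 - 4*w^2 + 5*w/4 + 7/4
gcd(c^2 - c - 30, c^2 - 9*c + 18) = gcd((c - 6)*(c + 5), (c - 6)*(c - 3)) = c - 6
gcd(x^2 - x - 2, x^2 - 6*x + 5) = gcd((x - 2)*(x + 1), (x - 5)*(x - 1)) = 1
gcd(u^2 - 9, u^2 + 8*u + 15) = u + 3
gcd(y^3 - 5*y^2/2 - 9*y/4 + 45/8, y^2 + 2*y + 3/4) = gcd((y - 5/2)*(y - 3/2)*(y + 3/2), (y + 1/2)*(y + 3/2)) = y + 3/2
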